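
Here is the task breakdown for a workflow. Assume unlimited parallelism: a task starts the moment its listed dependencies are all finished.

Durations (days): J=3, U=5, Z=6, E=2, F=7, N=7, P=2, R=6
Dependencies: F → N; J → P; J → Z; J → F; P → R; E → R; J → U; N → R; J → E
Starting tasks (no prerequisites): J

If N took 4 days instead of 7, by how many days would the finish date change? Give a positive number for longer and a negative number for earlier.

As given, the longest chain is J→F→N→R = 3+7+7+6 = 23, so the finish is 23 days.
N is on the critical path; changing it to 4 makes that path 20 days.
The critical path is still J→F→N→R; finish is now 20 days.
Change in finish: 20 − 23 = -3 days.

-3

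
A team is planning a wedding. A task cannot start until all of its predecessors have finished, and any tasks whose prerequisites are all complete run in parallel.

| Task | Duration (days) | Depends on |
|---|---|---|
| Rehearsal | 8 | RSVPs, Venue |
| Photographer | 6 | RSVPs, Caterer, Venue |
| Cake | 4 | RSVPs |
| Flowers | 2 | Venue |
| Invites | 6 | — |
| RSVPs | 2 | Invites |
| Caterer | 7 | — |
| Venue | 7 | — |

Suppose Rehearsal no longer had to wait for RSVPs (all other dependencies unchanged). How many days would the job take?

With the dependency in place, Invites→RSVPs→Rehearsal = 6+2+8 = 16 sets the finish at 16 days.
Without RSVPs→Rehearsal, Rehearsal's earliest start moves from 8 to 7.
After: Venue→Rehearsal = 7+8 = 15 → 15 days.

15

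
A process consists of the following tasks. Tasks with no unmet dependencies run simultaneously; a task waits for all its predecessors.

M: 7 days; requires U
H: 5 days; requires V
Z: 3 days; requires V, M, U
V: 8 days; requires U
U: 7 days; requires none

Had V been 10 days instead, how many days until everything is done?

As given, the longest chain is U→V→H = 7+8+5 = 20, so the finish is 20 days.
V is on the critical path; changing it to 10 makes that path 22 days.
No other chain overtakes it, so the finish is 22 days.

22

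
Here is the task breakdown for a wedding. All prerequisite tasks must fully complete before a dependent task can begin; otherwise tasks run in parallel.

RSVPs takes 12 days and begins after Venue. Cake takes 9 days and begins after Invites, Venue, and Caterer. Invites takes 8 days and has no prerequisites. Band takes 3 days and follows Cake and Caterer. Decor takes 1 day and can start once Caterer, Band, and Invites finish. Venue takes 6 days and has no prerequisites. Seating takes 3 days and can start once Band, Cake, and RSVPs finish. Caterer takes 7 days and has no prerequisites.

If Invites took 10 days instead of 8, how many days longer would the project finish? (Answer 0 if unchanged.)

The binding path is Invites→Cake→Band→Seating = 8+9+3+3 = 23; finish at 23 days.
Invites lies on that path, so at 10 days the path becomes 25 days.
That remains the longest chain; total 25 days.
Change in finish: 25 − 23 = +2 days.

2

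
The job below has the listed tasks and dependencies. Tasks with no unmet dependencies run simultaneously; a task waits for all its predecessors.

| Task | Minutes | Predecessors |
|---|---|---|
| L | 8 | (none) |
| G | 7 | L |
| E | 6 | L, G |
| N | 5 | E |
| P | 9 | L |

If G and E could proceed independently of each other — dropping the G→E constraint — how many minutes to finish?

19

With the dependency in place, L→G→E→N = 8+7+6+5 = 26 sets the finish at 26 minutes.
Without G→E, E's earliest start moves from 15 to 8.
The longest chain is now L→E→N = 8+6+5 = 19, so the plan takes 19 minutes.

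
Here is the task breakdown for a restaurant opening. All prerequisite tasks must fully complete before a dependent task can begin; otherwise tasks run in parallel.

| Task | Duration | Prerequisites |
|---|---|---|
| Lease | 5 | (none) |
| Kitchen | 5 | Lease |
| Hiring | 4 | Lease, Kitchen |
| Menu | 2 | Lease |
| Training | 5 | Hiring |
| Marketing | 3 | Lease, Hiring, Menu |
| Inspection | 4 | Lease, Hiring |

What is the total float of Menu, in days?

Critical path: Lease→Kitchen→Hiring→Training = 5+5+4+5 = 19, so the finish is 19 days.
Menu finishes as early as 7 and must finish by 16.
Float = 19 − 10 = 9.

9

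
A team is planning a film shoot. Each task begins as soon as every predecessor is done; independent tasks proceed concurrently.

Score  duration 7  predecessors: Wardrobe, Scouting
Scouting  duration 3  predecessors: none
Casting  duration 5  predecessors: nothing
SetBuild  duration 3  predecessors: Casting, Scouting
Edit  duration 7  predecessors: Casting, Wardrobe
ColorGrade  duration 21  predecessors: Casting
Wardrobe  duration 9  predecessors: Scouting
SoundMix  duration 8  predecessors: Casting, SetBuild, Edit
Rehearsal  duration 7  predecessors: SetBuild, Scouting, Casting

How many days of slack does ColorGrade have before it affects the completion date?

1

The longest chain is Scouting→Wardrobe→Edit→SoundMix = 3+9+7+8 = 27; overall finish 27 days.
Longest path through ColorGrade: 26 days (earliest finish 26, latest finish 27).
So ColorGrade can slip 27 − 26 = 1 day.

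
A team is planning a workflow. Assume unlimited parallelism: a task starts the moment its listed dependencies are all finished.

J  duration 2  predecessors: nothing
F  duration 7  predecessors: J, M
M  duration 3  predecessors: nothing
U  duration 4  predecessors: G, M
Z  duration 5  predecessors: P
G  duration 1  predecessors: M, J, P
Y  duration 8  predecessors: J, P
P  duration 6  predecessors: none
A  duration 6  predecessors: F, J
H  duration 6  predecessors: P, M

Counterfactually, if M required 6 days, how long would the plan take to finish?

19

Critical path before the change: M→F→A = 3+7+6 = 16 giving 16 days.
Since M is critical, the +3 change carries straight to that chain (now 19 days).
No other chain overtakes it, so the finish is 19 days.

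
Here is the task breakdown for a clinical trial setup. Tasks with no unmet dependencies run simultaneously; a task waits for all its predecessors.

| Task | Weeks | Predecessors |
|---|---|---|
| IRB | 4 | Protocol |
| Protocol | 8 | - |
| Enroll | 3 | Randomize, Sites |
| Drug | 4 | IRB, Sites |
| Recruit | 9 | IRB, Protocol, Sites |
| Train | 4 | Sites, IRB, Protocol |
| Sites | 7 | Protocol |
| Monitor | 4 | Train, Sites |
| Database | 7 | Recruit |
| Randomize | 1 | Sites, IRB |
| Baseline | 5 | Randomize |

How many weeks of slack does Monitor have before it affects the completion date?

The longest chain is Protocol→Sites→Recruit→Database = 8+7+9+7 = 31; overall finish 31 weeks.
Longest path through Monitor: 23 weeks (earliest finish 23, latest finish 31).
So Monitor can slip 31 − 23 = 8 weeks.

8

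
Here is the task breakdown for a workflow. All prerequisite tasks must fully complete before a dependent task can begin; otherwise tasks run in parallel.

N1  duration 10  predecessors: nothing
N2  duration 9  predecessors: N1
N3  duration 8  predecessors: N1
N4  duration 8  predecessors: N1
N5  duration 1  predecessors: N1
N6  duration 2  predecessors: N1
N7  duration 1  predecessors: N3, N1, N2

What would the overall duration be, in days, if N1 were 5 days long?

15

Baseline: N1→N2→N7 = 10+9+1 = 20 → 20 days.
Since N1 is critical, the -5 change carries straight to that chain (now 15 days).
That remains the longest chain; total 15 days.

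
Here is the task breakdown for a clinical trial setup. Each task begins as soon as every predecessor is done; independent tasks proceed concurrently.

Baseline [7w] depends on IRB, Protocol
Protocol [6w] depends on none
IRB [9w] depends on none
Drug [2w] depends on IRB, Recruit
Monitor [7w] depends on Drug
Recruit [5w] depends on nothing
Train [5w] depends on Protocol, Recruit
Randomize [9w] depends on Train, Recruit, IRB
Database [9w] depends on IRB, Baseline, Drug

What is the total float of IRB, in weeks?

0

The longest chain is IRB→Baseline→Database = 9+7+9 = 25; overall finish 25 weeks.
Longest path through IRB: 25 weeks (earliest finish 9, latest finish 9).
Slack of IRB = 0 − 0 = 0 weeks.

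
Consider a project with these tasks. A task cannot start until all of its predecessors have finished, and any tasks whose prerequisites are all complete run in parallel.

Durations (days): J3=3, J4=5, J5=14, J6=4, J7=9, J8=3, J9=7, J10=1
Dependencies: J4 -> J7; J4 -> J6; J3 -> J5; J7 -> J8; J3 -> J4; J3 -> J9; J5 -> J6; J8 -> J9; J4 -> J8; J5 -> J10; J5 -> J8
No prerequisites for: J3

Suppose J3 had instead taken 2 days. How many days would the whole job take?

Baseline: J3→J4→J7→J8→J9 = 3+5+9+3+7 = 27 → 27 days.
J3 is on the critical path; changing it to 2 makes that path 26 days.
The critical path is still J3→J4→J7→J8→J9; finish is now 26 days.

26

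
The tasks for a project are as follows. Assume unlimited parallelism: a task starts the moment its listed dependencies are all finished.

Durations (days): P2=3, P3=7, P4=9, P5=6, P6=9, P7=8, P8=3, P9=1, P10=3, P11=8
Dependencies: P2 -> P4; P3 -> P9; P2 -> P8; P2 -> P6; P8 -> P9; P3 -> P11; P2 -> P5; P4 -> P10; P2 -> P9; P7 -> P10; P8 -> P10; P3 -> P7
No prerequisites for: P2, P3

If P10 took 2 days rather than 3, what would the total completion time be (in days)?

17

Baseline: P3→P7→P10 = 7+8+3 = 18 → 18 days.
P10 lies on that path, so at 2 days the path becomes 17 days.
The critical path is still P3→P7→P10; finish is now 17 days.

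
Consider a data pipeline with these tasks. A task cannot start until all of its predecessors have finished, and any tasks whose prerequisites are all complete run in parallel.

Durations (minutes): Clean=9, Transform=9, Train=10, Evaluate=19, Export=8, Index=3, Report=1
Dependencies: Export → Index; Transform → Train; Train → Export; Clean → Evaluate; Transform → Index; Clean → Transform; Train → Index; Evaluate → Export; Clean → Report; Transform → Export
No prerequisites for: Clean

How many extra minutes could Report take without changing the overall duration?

Clean→Transform→Train→Export→Index = 9+9+10+8+3 = 39 sets the makespan at 39 minutes.
The longest chain containing Report totals 10 minutes.
So Report can slip 39 − 10 = 29 minutes.

29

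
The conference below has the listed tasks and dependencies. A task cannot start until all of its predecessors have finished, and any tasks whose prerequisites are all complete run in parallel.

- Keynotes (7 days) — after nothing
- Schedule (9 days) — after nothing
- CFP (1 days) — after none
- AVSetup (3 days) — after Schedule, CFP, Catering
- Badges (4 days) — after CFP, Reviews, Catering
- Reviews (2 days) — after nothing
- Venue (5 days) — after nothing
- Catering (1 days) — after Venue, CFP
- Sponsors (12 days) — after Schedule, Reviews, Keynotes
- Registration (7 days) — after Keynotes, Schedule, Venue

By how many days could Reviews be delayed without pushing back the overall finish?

Critical path: Schedule→Sponsors = 9+12 = 21, so the finish is 21 days.
Longest path through Reviews: 14 days (earliest finish 2, latest finish 9).
Float = 21 − 14 = 7.

7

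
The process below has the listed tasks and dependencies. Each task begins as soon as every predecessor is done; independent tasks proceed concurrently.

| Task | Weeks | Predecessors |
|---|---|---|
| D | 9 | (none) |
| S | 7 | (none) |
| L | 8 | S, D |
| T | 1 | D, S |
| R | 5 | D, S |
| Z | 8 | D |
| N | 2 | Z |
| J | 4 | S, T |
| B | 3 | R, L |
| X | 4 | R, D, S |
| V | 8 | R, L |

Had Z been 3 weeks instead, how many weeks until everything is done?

25

Actual critical path: D→L→V = 9+8+8 = 25 ⇒ 25 weeks.
Z has 6 weeks of float (longest path through it is 19).
The critical path is still D→L→V; finish is now 25 weeks.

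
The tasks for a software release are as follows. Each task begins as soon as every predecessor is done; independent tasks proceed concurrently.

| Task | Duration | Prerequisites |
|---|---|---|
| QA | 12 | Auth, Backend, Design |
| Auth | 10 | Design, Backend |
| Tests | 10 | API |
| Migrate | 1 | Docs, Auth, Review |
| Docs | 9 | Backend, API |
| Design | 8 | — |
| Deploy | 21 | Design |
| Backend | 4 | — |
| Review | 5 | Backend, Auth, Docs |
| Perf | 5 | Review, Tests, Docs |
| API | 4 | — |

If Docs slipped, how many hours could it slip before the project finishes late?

Design→Auth→QA = 8+10+12 = 30 sets the makespan at 30 hours.
Longest path through Docs: 23 hours (earliest finish 13, latest finish 20).
Float = 30 − 23 = 7.

7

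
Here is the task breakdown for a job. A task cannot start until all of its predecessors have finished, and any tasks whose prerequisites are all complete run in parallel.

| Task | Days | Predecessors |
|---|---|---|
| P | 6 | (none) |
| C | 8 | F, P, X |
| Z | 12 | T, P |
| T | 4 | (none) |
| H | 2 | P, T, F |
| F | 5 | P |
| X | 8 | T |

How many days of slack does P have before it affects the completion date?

1

The longest chain is T→X→C = 4+8+8 = 20; overall finish 20 days.
The longest chain containing P totals 19 days.
Slack of P = 1 − 0 = 1 day.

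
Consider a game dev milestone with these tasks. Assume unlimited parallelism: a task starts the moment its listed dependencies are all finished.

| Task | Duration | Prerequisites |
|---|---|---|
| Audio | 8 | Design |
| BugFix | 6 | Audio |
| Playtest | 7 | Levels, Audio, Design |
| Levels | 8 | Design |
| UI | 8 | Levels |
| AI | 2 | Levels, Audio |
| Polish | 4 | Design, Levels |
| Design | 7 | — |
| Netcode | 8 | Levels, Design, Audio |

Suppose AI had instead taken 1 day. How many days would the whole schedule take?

Critical path before the change: Design→Levels→UI = 7+8+8 = 23 giving 23 days.
AI has 6 days of float (longest path through it is 17).
The critical path is still Design→Levels→UI; finish is now 23 days.

23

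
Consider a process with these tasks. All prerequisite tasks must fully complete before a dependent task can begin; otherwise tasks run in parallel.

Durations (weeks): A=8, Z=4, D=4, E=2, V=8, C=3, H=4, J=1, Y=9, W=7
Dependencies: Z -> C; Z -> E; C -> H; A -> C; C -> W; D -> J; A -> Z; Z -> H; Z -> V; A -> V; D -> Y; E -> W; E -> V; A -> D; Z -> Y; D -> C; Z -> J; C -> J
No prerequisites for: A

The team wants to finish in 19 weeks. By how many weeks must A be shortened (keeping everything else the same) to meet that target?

Current finish: 22 weeks; target: 19.
A is on every critical path, so each week cut from A cuts the finish by one (this holds down to a finish of 15).
Need 22 − 19 = 3 weeks off A → A becomes 5 weeks, finish becomes 19.

3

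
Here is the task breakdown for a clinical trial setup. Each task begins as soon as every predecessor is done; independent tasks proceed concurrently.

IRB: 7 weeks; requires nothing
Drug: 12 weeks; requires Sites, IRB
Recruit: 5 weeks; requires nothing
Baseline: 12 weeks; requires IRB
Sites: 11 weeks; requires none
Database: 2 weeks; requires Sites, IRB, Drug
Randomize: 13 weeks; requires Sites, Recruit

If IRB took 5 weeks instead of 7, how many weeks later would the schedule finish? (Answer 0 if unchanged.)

0

Actual critical path: Sites→Drug→Database = 11+12+2 = 25 ⇒ 25 weeks.
The longest path through IRB is only 21 weeks, so IRB has float 4.
That remains the longest chain; total 25 weeks.
Change in finish: 25 − 25 = +0 weeks.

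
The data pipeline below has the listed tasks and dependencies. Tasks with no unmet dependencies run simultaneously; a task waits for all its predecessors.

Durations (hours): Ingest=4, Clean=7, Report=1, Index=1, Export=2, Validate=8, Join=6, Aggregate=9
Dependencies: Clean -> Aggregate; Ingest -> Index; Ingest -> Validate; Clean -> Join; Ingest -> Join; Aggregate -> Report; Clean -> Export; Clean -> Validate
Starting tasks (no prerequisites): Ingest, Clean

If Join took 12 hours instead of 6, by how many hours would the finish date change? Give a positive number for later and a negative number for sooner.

The binding path is Clean→Aggregate→Report = 7+9+1 = 17; finish at 17 hours.
Join is off the critical path — its longest chain is 13 hours, giving 4 of slack.
Now Clean→Join = 7+12 = 19 is longest, so the finish becomes 19 hours.
Change in finish: 19 − 17 = +2 hours.

2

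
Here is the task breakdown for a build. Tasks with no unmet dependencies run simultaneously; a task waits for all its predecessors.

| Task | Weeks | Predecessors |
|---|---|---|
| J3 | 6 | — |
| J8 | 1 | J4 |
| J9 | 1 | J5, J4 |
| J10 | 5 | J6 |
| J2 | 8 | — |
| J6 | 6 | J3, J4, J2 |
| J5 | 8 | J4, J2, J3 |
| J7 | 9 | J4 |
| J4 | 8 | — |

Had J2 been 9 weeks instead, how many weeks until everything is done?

The binding path is J2→J6→J10 = 8+6+5 = 19; finish at 19 weeks.
Since J2 is critical, the +1 change carries straight to that chain (now 20 weeks).
No other chain overtakes it, so the finish is 20 weeks.

20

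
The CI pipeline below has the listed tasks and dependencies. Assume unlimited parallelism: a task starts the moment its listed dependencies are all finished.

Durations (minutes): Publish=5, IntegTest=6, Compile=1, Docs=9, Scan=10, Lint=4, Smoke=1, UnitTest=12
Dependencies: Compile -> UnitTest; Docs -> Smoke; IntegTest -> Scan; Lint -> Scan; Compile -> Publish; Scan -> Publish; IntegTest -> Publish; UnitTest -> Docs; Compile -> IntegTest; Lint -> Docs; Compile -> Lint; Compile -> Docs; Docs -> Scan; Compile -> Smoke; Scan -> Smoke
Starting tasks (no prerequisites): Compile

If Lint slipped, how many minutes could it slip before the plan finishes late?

The longest chain is Compile→UnitTest→Docs→Scan→Publish = 1+12+9+10+5 = 37; overall finish 37 minutes.
Lint finishes as early as 5 and must finish by 13.
Float = 37 − 29 = 8.

8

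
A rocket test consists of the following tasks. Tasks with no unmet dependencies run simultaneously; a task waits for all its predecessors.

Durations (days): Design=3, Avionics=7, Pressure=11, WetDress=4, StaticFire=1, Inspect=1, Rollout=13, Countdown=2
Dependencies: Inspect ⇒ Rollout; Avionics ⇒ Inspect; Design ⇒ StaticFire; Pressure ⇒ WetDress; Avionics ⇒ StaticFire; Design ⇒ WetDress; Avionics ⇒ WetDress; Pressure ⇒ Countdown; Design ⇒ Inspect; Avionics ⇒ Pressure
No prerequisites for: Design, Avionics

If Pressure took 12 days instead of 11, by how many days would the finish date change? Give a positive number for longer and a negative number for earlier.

Baseline: Avionics→Pressure→WetDress = 7+11+4 = 22 → 22 days.
Since Pressure is critical, the +1 change carries straight to that chain (now 23 days).
The critical path is still Avionics→Pressure→WetDress; finish is now 23 days.
Change in finish: 23 − 22 = +1 days.

1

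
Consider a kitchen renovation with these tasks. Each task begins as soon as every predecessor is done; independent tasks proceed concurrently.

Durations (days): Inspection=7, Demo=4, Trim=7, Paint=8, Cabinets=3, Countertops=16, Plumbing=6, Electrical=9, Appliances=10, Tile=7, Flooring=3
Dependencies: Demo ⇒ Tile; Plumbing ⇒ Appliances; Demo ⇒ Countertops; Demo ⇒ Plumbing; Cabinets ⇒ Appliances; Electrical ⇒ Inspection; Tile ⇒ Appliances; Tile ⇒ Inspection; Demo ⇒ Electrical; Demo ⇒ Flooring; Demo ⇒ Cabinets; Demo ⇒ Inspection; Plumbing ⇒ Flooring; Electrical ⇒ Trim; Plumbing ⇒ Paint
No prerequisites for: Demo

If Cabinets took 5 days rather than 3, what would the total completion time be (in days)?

The binding path is Demo→Tile→Appliances = 4+7+10 = 21; finish at 21 days.
Cabinets has 4 days of float (longest path through it is 17).
The critical path is still Demo→Tile→Appliances; finish is now 21 days.

21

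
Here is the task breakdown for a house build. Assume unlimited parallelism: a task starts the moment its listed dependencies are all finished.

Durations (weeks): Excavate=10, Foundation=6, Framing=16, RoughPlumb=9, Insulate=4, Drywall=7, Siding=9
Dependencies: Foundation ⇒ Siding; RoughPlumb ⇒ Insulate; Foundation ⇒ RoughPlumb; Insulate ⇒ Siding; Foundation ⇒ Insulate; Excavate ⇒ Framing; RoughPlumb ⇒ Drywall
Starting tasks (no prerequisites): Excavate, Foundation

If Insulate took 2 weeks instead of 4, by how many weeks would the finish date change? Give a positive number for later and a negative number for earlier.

-2

Critical path before the change: Foundation→RoughPlumb→Insulate→Siding = 6+9+4+9 = 28 giving 28 weeks.
Since Insulate is critical, the -2 change carries straight to that chain (now 26 weeks).
New critical path: Excavate→Framing = 10+16 = 26 ⇒ 26 weeks.
Change in finish: 26 − 28 = -2 weeks.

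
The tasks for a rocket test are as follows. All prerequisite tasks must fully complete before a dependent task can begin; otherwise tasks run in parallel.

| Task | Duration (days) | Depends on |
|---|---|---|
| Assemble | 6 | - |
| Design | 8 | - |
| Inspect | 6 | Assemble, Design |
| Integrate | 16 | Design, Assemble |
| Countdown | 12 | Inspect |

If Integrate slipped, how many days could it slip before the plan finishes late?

2

Design→Inspect→Countdown = 8+6+12 = 26 sets the makespan at 26 days.
The longest chain containing Integrate totals 24 days.
Slack of Integrate = 10 − 8 = 2 days.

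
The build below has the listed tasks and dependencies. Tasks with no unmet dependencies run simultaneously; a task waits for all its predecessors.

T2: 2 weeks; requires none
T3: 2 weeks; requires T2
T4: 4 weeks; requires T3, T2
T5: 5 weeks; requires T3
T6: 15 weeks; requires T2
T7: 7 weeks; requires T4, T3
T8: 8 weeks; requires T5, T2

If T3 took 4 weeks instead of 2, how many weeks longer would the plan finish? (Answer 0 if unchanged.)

2

The binding path is T2→T3→T5→T8 = 2+2+5+8 = 17; finish at 17 weeks.
T3 lies on that path, so at 4 weeks the path becomes 19 weeks.
That remains the longest chain; total 19 weeks.
Change in finish: 19 − 17 = +2 weeks.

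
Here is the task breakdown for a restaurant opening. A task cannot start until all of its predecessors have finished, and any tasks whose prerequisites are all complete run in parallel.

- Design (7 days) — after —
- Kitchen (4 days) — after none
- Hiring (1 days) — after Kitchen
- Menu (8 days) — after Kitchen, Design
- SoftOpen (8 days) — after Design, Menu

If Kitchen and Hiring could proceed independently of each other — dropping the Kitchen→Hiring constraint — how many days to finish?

With the dependency in place, Design→Menu→SoftOpen = 7+8+8 = 23 sets the finish at 23 days.
Without Kitchen→Hiring, Hiring's earliest start moves from 4 to 0.
New critical path: Design→Menu→SoftOpen = 7+8+8 = 23 ⇒ 23 days.

23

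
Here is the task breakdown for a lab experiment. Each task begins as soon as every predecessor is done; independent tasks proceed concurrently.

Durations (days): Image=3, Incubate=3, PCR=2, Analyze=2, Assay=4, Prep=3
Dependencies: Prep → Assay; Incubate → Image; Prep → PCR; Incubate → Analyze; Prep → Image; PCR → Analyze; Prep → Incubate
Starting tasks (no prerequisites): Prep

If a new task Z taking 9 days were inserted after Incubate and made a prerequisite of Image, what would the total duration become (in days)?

Originally the schedule takes 9 days.
With Z inserted, Image now waits for max(Incubate, Prep, Z).
New critical path: Prep→Incubate→Z→Image = 3+3+9+3 = 18 ⇒ 18 days.

18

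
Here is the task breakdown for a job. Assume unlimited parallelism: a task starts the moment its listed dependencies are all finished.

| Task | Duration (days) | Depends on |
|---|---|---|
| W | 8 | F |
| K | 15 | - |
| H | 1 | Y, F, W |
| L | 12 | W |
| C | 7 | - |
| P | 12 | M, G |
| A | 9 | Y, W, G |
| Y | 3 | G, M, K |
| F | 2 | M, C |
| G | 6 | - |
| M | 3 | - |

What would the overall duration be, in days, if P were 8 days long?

29

Baseline: C→F→W→L = 7+2+8+12 = 29 → 29 days.
P is off the critical path — its longest chain is 18 days, giving 11 of slack.
The critical path is still C→F→W→L; finish is now 29 days.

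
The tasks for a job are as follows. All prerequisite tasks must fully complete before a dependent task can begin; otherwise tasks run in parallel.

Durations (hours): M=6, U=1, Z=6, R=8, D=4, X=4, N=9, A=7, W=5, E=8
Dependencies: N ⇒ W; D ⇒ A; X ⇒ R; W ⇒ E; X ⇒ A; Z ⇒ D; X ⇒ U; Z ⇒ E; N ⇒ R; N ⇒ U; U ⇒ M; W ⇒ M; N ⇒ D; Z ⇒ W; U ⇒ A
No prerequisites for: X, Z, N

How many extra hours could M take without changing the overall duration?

The longest chain is N→W→E = 9+5+8 = 22; overall finish 22 hours.
Longest path through M: 20 hours (earliest finish 20, latest finish 22).
Float = 22 − 20 = 2.

2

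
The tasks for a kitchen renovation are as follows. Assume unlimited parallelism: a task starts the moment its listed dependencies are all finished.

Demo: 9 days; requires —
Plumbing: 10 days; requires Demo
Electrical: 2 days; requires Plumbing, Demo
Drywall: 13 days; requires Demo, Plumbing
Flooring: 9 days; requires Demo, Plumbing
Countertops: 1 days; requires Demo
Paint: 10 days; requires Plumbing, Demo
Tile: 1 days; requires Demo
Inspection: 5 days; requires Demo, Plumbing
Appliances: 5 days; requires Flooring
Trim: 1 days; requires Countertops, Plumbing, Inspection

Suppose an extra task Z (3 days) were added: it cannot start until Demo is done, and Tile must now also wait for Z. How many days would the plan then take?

33

Originally the plan takes 33 days.
With Z inserted, Tile now waits for max(Demo, Z).
New critical path: Demo→Plumbing→Flooring→Appliances = 9+10+9+5 = 33 ⇒ 33 days.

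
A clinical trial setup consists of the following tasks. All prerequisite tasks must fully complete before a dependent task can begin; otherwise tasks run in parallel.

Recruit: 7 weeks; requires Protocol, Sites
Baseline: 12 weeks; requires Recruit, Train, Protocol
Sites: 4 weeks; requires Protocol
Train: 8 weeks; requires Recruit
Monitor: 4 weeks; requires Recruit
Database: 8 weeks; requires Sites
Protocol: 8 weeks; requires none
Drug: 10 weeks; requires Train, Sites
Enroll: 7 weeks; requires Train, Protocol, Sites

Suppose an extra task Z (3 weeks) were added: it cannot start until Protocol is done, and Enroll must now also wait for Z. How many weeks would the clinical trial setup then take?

Originally the clinical trial setup takes 39 weeks.
With Z inserted, Enroll now waits for max(Train, Protocol, Sites, Z).
New critical path: Protocol→Sites→Recruit→Train→Baseline = 8+4+7+8+12 = 39 ⇒ 39 weeks.

39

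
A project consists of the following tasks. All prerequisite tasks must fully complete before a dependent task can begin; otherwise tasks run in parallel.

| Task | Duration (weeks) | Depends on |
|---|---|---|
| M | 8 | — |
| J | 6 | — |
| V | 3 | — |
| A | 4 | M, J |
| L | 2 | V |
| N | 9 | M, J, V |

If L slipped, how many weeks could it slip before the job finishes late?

12

M→N = 8+9 = 17 sets the makespan at 17 weeks.
The longest chain containing L totals 5 weeks.
So L can slip 17 − 5 = 12 weeks.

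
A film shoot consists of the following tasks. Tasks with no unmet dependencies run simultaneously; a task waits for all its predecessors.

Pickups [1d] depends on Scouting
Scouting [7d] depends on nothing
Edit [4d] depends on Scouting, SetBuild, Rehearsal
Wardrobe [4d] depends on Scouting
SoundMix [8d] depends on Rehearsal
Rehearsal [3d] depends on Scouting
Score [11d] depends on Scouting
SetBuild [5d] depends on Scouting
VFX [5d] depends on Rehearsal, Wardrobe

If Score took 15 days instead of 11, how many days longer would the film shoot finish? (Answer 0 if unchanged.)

Critical path before the change: Scouting→Score = 7+11 = 18 giving 18 days.
Score is on the critical path; changing it to 15 makes that path 22 days.
No other chain overtakes it, so the finish is 22 days.
Change in finish: 22 − 18 = +4 days.

4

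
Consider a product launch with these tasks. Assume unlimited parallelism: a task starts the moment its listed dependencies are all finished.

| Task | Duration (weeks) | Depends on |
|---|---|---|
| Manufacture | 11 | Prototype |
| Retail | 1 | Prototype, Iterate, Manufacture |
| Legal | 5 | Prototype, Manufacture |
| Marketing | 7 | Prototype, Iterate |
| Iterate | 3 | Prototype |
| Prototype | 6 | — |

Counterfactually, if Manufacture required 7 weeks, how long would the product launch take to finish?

18

Actual critical path: Prototype→Manufacture→Legal = 6+11+5 = 22 ⇒ 22 weeks.
Manufacture is on the critical path; changing it to 7 makes that path 18 weeks.
The critical path is still Prototype→Manufacture→Legal; finish is now 18 weeks.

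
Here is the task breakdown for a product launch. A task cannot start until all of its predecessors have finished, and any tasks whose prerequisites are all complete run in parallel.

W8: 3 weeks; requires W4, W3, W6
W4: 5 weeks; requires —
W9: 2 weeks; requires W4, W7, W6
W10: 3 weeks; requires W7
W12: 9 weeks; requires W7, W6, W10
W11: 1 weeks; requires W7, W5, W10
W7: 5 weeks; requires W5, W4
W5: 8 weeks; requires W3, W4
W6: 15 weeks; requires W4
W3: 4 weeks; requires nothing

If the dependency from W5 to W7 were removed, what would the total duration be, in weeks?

With the dependency in place, W4→W5→W7→W10→W12 = 5+8+5+3+9 = 30 sets the finish at 30 weeks.
Without W5→W7, W7's earliest start moves from 13 to 5.
New critical path: W4→W6→W12 = 5+15+9 = 29 ⇒ 29 weeks.

29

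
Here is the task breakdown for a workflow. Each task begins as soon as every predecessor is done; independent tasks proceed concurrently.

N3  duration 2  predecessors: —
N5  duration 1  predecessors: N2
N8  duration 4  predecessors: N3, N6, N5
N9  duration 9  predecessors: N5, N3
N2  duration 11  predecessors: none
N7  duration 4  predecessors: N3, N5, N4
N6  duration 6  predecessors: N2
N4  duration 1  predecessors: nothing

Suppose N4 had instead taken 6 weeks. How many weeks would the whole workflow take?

21

Critical path before the change: N2→N5→N9 = 11+1+9 = 21 giving 21 weeks.
The longest path through N4 is only 5 weeks, so N4 has float 16.
The critical path is still N2→N5→N9; finish is now 21 weeks.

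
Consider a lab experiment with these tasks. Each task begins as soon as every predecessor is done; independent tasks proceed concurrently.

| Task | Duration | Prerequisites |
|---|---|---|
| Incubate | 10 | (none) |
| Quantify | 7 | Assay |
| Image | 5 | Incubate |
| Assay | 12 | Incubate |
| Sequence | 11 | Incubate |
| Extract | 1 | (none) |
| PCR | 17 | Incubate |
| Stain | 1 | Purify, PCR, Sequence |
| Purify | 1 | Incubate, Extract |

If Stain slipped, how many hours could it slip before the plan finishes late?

1

Critical path: Incubate→Assay→Quantify = 10+12+7 = 29, so the finish is 29 hours.
Longest path through Stain: 28 hours (earliest finish 28, latest finish 29).
Slack of Stain = 28 − 27 = 1 hour.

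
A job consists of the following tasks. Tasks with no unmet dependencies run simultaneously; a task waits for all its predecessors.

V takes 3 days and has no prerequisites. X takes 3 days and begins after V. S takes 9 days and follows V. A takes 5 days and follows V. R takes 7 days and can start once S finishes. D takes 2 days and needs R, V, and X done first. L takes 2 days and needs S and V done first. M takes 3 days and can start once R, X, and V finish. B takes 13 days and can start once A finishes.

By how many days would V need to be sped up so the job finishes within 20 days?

2

Current finish: 22 days; target: 20.
V is on every critical path, so each day cut from V cuts the finish by one (this holds down to a finish of 20).
Need 22 − 20 = 2 days off V → V becomes 1 day, finish becomes 20.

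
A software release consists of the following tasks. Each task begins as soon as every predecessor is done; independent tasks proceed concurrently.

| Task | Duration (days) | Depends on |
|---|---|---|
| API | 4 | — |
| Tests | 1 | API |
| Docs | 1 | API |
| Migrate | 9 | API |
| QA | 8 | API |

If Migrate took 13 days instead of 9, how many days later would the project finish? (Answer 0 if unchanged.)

The binding path is API→Migrate = 4+9 = 13; finish at 13 days.
Migrate is on the critical path; changing it to 13 makes that path 17 days.
The critical path is still API→Migrate; finish is now 17 days.
Change in finish: 17 − 13 = +4 days.

4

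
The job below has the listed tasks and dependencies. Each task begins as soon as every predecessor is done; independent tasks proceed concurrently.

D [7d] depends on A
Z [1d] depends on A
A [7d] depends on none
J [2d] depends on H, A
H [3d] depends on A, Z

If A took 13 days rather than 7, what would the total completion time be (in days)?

As given, the longest chain is A→D = 7+7 = 14, so the finish is 14 days.
A is on the critical path; changing it to 13 makes that path 20 days.
That remains the longest chain; total 20 days.

20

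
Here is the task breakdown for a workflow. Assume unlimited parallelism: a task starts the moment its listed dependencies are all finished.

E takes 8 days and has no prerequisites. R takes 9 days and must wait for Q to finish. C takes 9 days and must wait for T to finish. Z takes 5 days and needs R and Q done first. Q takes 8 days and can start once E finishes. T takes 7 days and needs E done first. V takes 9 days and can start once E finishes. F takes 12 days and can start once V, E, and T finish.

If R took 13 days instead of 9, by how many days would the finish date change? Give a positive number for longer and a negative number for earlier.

4

Critical path before the change: E→Q→R→Z = 8+8+9+5 = 30 giving 30 days.
Since R is critical, the +4 change carries straight to that chain (now 34 days).
The critical path is still E→Q→R→Z; finish is now 34 days.
Change in finish: 34 − 30 = +4 days.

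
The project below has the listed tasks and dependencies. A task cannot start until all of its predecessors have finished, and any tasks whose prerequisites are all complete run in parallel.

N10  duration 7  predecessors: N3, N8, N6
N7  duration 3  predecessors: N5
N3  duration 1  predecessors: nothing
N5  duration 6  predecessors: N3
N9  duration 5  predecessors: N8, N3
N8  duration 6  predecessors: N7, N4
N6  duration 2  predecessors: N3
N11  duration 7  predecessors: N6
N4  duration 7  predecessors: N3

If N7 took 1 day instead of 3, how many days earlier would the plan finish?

2

Actual critical path: N3→N5→N7→N8→N10 = 1+6+3+6+7 = 23 ⇒ 23 days.
N7 is on the critical path; changing it to 1 makes that path 21 days.
New critical path: N3→N4→N8→N10 = 1+7+6+7 = 21 ⇒ 21 days.
Change in finish: 21 − 23 = -2 days.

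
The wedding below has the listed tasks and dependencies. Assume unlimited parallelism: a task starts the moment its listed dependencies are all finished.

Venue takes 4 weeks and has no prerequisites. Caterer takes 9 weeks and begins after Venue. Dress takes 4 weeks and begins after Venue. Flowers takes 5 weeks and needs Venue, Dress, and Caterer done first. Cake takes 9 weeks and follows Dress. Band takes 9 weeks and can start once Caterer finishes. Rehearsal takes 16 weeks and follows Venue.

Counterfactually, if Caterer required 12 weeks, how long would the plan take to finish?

As given, the longest chain is Venue→Caterer→Band = 4+9+9 = 22, so the finish is 22 weeks.
Since Caterer is critical, the +3 change carries straight to that chain (now 25 weeks).
The critical path is still Venue→Caterer→Band; finish is now 25 weeks.

25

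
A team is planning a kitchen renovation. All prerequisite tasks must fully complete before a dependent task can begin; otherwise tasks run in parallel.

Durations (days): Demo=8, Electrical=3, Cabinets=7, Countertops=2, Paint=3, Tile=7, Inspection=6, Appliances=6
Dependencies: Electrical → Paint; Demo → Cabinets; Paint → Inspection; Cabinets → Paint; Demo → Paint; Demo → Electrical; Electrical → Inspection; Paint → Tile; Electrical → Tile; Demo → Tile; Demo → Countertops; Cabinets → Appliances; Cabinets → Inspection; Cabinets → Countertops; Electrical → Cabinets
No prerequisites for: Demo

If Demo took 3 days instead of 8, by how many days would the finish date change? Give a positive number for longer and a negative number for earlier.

As given, the longest chain is Demo→Electrical→Cabinets→Paint→Tile = 8+3+7+3+7 = 28, so the finish is 28 days.
Since Demo is critical, the -5 change carries straight to that chain (now 23 days).
No other chain overtakes it, so the finish is 23 days.
Change in finish: 23 − 28 = -5 days.

-5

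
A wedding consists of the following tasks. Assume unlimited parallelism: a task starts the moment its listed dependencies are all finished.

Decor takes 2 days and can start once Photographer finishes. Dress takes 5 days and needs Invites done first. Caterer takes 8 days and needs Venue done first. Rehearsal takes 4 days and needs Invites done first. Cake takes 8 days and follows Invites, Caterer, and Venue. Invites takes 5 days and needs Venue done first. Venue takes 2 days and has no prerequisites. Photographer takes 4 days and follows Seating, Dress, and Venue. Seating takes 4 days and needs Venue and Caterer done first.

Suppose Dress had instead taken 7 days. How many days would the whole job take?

20

Baseline: Venue→Caterer→Seating→Photographer→Decor = 2+8+4+4+2 = 20 → 20 days.
The longest path through Dress is only 18 days, so Dress has float 2.
The critical path is still Venue→Caterer→Seating→Photographer→Decor; finish is now 20 days.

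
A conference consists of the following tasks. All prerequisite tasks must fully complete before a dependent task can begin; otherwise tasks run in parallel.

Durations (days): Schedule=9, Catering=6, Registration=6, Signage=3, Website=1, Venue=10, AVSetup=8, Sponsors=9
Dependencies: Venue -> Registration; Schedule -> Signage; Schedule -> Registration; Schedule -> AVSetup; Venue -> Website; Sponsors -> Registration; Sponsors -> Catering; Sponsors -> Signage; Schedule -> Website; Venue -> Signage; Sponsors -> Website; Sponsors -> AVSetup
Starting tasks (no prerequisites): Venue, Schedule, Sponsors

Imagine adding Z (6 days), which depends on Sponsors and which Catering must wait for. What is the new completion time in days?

21

Originally the conference takes 17 days.
With Z inserted, Catering now waits for max(Sponsors, Z).
New critical path: Sponsors→Z→Catering = 9+6+6 = 21 ⇒ 21 days.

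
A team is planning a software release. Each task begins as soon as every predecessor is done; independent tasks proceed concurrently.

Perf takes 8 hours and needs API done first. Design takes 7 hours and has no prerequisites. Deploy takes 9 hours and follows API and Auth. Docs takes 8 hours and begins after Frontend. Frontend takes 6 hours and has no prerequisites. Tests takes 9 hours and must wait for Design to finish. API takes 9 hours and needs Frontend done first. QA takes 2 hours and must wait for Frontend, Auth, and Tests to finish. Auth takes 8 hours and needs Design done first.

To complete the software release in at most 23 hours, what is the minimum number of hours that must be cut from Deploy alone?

Current finish: 24 hours; target: 23.
Deploy is on every critical path, so each hour cut from Deploy cuts the finish by one (this holds down to a finish of 23).
Need 24 − 23 = 1 hour off Deploy → Deploy becomes 8 hours, finish becomes 23.

1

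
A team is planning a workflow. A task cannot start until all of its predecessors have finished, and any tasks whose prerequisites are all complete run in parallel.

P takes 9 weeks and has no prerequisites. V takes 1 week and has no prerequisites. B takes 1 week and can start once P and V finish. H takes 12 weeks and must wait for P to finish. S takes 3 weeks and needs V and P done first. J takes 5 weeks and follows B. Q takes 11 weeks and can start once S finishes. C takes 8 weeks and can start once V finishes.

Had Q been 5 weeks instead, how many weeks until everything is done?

As given, the longest chain is P→S→Q = 9+3+11 = 23, so the finish is 23 weeks.
Q is on the critical path; changing it to 5 makes that path 17 weeks.
Now P→H = 9+12 = 21 is longest, so the finish becomes 21 weeks.

21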